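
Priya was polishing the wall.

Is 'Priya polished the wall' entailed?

yes

'polish' is atelic; if Priya was polishing the wall, then Priya polished the wall (for some time).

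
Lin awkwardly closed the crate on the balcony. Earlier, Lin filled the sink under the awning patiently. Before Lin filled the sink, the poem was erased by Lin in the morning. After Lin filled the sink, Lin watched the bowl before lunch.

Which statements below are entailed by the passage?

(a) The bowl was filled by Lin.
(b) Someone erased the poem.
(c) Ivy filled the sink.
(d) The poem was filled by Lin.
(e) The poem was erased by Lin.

(a) Not entailed — Lin filled the sink, not the bowl; the bowl belongs to the watching event.
(b) Entailed — every conjunct here is already in the original erasing event.
(c) Not entailed — the passage has Lin filling the sink, not Ivy.
(d) Not entailed — Lin filled the sink, not the poem; the poem belongs to the erasing event.
(e) Entailed — dropping 'in the morning' leaves a sub-description the original still satisfies.

(b), (e)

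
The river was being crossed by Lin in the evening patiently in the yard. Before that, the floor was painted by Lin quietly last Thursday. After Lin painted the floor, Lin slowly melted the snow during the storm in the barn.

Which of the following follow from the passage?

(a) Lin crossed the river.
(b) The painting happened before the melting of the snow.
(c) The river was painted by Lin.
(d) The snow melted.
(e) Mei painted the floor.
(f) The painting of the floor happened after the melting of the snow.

(a) Not entailed — 'was crossing' is progressive on an accomplishment; it does not entail the completed 'crossed'.
(b) Entailed — the narrative places the painting before the melting.
(c) Not entailed — Lin painted the floor, not the river; the river belongs to the crossing event.
(d) Entailed — 'Lin melted the snow' is causative; it entails the inchoative 'the snow melted'.
(e) Not entailed — the passage has Lin painting the floor, not Mei.
(f) Not entailed — the narrative places the painting before the melting, not after.

(b), (d)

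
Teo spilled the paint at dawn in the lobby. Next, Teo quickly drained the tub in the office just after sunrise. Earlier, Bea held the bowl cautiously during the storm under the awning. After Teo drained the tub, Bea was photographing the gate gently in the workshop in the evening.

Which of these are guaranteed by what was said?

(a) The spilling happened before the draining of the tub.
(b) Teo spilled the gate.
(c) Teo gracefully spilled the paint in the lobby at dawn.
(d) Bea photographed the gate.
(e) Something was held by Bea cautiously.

(a), (e)

(a) Entailed — the narrative places the spilling before the draining.
(b) Not entailed — Teo spilled the paint, not the gate; the gate belongs to the photographing event.
(c) Not entailed — 'gracefully' adds information not in the original event.
(d) Not entailed — 'was photographing' is progressive on an accomplishment; it does not entail the completed 'photographed'.
(e) Entailed — dropping 'during the storm', 'under the awning' and generalizing the patient leaves a sub-description the original still satisfies.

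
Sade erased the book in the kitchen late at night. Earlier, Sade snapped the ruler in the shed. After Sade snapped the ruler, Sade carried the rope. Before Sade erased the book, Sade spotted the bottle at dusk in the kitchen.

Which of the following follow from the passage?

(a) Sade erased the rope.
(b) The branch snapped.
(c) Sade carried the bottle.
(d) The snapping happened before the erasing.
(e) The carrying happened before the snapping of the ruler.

(a) Not entailed — Sade erased the book, not the rope; the rope belongs to the carrying event.
(b) Not entailed — the ruler is what snapped, not the branch.
(c) Not entailed — Sade carried the rope, not the bottle; the bottle belongs to the spotting event.
(d) Entailed — the narrative places the snapping before the erasing.
(e) Not entailed — the narrative places the snapping before the carrying, not after.

(d)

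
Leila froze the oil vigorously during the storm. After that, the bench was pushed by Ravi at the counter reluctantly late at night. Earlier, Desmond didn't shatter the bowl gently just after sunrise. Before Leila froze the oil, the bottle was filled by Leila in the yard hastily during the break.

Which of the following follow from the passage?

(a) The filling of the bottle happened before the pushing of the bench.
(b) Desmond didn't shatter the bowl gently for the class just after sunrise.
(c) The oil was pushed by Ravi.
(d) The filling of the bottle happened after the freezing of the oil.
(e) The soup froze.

(a) Entailed — the narrative places the filling before the pushing.
(b) Entailed — under negation, adding a further restriction is entailed: if no such shattering event occurred, none occurred for the class either.
(c) Not entailed — Ravi pushed the bench, not the oil; the oil belongs to the freezing event.
(d) Not entailed — the narrative places the filling before the freezing, not after.
(e) Not entailed — the oil is what froze, not the soup.

(a), (b)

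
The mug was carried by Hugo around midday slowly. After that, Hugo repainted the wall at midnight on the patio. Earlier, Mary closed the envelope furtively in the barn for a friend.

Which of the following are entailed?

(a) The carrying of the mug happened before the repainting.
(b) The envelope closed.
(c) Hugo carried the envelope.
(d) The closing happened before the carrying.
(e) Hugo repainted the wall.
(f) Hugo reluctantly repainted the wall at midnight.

(a), (b), (e)

(a) Entailed — the narrative places the carrying before the repainting.
(b) Entailed — 'Mary closed the envelope' is causative; it entails the inchoative 'the envelope closed'.
(c) Not entailed — Hugo carried the mug, not the envelope; the envelope belongs to the closing event.
(d) Not entailed — the narrative doesn't order the closing relative to the carrying.
(e) Entailed — every conjunct here is already in the original repainting event.
(f) Not entailed — 'reluctantly' adds information not in the original event.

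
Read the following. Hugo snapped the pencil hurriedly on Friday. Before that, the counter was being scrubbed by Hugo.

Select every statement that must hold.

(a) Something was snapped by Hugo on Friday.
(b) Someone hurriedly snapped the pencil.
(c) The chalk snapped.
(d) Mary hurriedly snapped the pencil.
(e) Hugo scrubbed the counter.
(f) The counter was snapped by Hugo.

(a), (b), (e)

(a) Entailed — every conjunct here is already in the original snapping event.
(b) Entailed — this follows by dropping conjuncts from the snapping event's description.
(c) Not entailed — the pencil is what snapped, not the chalk.
(d) Not entailed — the passage has Hugo snapping the pencil, not Mary.
(e) Entailed — 'scrub' is an activity; 'was scrubbing' entails that some scrubbing happened, so 'scrubbed' holds.
(f) Not entailed — Hugo snapped the pencil, not the counter; the counter belongs to the scrubbing event.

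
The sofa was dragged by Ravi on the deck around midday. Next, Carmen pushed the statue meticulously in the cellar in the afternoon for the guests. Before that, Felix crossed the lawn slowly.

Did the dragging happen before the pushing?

yes

The narrative orders the dragging before the pushing.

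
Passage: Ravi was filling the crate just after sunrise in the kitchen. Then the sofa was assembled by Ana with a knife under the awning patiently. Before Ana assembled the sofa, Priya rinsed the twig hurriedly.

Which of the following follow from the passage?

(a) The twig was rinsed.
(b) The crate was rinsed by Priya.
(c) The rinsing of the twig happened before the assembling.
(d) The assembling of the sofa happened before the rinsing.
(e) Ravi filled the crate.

(a), (c)

(a) Entailed — dropping 'hurriedly' and generalizing the agent leaves a sub-description the original still satisfies.
(b) Not entailed — Priya rinsed the twig, not the crate; the crate belongs to the filling event.
(c) Entailed — the narrative places the rinsing before the assembling.
(d) Not entailed — the narrative places the rinsing before the assembling, not after.
(e) Not entailed — 'was filling' is progressive on an accomplishment; it does not entail the completed 'filled'.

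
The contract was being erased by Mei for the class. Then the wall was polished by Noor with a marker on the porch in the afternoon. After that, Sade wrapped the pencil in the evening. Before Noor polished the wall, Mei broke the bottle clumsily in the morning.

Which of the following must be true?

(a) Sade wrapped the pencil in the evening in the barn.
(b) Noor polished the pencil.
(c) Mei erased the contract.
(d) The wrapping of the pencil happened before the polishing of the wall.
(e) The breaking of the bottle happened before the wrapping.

(a) Not entailed — 'in the barn' adds information not in the original event.
(b) Not entailed — Noor polished the wall, not the pencil; the pencil belongs to the wrapping event.
(c) Not entailed — 'was erasing' is progressive on an accomplishment; it does not entail the completed 'erased'.
(d) Not entailed — the narrative places the polishing before the wrapping, not after.
(e) Entailed — the narrative places the breaking before the wrapping.

(e)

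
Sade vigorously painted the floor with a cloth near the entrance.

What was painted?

'the floor' marks the patient of the painting event.

the floor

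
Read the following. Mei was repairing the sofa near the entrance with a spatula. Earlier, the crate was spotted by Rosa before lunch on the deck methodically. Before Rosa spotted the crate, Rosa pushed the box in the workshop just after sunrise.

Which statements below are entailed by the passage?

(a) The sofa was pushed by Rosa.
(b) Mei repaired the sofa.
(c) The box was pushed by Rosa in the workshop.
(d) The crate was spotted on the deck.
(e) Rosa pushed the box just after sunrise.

(a) Not entailed — Rosa pushed the box, not the sofa; the sofa belongs to the repairing event.
(b) Not entailed — 'was repairing' is progressive on an accomplishment; it does not entail the completed 'repaired'.
(c) Entailed — dropping 'just after sunrise' leaves a sub-description the original still satisfies.
(d) Entailed — this follows by dropping conjuncts from the spotting event's description.
(e) Entailed — the original entails any weakening of itself; this just drops 'in the workshop'.

(c), (d), (e)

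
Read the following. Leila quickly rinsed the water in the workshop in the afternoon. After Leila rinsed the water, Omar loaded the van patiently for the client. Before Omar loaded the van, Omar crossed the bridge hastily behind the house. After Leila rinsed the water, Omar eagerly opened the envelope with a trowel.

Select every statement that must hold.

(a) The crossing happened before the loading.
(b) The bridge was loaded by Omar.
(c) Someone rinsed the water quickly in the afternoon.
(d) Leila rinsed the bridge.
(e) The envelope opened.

(a), (c), (e)

(a) Entailed — the narrative places the crossing before the loading.
(b) Not entailed — Omar loaded the van, not the bridge; the bridge belongs to the crossing event.
(c) Entailed — every conjunct here is already in the original rinsing event.
(d) Not entailed — Leila rinsed the water, not the bridge; the bridge belongs to the crossing event.
(e) Entailed — 'Omar opened the envelope' is causative; it entails the inchoative 'the envelope opened'.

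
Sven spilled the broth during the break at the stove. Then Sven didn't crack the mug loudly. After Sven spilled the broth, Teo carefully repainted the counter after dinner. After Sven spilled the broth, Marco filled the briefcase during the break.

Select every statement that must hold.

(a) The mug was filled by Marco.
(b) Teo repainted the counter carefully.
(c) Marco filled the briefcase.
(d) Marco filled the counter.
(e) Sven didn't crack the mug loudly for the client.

(a) Not entailed — Marco filled the briefcase, not the mug; the mug belongs to the cracking event.
(b) Entailed — every conjunct here is already in the original repainting event.
(c) Entailed — dropping 'during the break' leaves a sub-description the original still satisfies.
(d) Not entailed — Marco filled the briefcase, not the counter; the counter belongs to the repainting event.
(e) Entailed — under negation, adding a further restriction is entailed: if no such cracking event occurred, none occurred for the client either.

(b), (c), (e)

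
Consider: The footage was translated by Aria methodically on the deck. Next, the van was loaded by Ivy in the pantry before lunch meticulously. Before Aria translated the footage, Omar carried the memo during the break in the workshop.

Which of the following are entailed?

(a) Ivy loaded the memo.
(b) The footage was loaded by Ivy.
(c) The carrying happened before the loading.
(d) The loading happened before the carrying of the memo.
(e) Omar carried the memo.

(c), (e)

(a) Not entailed — Ivy loaded the van, not the memo; the memo belongs to the carrying event.
(b) Not entailed — Ivy loaded the van, not the footage; the footage belongs to the translating event.
(c) Entailed — the narrative places the carrying before the loading.
(d) Not entailed — the narrative places the carrying before the loading, not after.
(e) Entailed — the original entails any weakening of itself; this just drops 'in the workshop', 'during the break'.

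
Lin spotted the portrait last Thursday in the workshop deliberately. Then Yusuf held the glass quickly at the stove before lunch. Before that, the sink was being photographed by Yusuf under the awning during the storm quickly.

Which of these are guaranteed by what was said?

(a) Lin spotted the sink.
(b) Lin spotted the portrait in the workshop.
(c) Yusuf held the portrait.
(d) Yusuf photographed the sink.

(b)

(a) Not entailed — Lin spotted the portrait, not the sink; the sink belongs to the photographing event.
(b) Entailed — this follows by dropping conjuncts from the spotting event's description.
(c) Not entailed — Yusuf held the glass, not the portrait; the portrait belongs to the spotting event.
(d) Not entailed — 'was photographing' is progressive on an accomplishment; it does not entail the completed 'photographed'.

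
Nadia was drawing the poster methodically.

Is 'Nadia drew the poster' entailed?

'was drawing' is progressive; for an accomplishment like 'draw the poster', it doesn't entail completion.

no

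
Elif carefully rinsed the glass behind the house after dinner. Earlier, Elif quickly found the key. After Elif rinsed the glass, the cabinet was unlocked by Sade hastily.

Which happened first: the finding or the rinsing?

the finding

The connectives place the finding before the rinsing.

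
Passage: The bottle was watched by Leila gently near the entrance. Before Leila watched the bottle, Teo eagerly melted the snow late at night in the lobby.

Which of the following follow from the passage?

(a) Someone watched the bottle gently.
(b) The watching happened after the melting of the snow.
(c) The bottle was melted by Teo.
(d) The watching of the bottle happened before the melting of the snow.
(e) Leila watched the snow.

(a) Entailed — dropping 'near the entrance' and generalizing the agent leaves a sub-description the original still satisfies.
(b) Entailed — the narrative places the melting before the watching.
(c) Not entailed — Teo melted the snow, not the bottle; the bottle belongs to the watching event.
(d) Not entailed — the narrative places the melting before the watching, not after.
(e) Not entailed — Leila watched the bottle, not the snow; the snow belongs to the melting event.

(a), (b)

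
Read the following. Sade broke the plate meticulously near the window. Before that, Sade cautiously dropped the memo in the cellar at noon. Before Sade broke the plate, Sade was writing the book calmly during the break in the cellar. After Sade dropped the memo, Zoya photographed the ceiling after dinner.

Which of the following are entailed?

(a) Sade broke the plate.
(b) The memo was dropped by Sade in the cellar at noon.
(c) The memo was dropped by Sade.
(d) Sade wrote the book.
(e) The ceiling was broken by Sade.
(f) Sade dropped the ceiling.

(a) Entailed — the original entails any weakening of itself; this just drops 'meticulously', 'near the window'.
(b) Entailed — the original entails any weakening of itself; this just drops 'cautiously'.
(c) Entailed — dropping 'in the cellar', 'at noon', 'cautiously' leaves a sub-description the original still satisfies.
(d) Not entailed — 'was writing' is progressive on an accomplishment; it does not entail the completed 'wrote'.
(e) Not entailed — Sade broke the plate, not the ceiling; the ceiling belongs to the photographing event.
(f) Not entailed — Sade dropped the memo, not the ceiling; the ceiling belongs to the photographing event.

(a), (b), (c)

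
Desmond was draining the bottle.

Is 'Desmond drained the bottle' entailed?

'was draining' is progressive; for an accomplishment like 'drain the bottle', it doesn't entail completion.

no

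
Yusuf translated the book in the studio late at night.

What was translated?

'the book' marks the patient of the translating event.

the book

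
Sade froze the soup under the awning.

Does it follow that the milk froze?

no

Nothing is said about any milk; only the soup is affected.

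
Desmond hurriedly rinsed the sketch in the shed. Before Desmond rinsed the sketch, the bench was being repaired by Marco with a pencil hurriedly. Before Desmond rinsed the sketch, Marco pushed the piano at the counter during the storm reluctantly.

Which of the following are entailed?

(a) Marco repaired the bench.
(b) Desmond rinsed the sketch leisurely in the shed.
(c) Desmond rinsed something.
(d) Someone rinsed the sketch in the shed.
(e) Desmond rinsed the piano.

(a) Not entailed — 'was repairing' is progressive on an accomplishment; it does not entail the completed 'repaired'.
(b) Not entailed — 'leisurely' adds a manner not in (and inconsistent with) the original.
(c) Entailed — every conjunct here is already in the original rinsing event.
(d) Entailed — the original entails any weakening of itself; this just drops 'hurriedly' and generalizes the agent.
(e) Not entailed — Desmond rinsed the sketch, not the piano; the piano belongs to the pushing event.

(c), (d)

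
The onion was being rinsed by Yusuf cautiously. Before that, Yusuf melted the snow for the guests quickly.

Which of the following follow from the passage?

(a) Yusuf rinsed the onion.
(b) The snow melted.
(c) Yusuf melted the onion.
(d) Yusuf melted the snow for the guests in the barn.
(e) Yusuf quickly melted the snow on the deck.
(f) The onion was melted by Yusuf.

(a), (b)

(a) Entailed — 'rinse' is an activity; 'was rinsing' entails that some rinsing happened, so 'rinsed' holds.
(b) Entailed — 'Yusuf melted the snow' is causative; it entails the inchoative 'the snow melted'.
(c) Not entailed — Yusuf melted the snow, not the onion; the onion belongs to the rinsing event.
(d) Not entailed — 'in the barn' adds information not in the original event.
(e) Not entailed — 'on the deck' adds information not in the original event.
(f) Not entailed — Yusuf melted the snow, not the onion; the onion belongs to the rinsing event.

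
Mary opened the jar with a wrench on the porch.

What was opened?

the jar

'the jar' marks the patient of the opening event.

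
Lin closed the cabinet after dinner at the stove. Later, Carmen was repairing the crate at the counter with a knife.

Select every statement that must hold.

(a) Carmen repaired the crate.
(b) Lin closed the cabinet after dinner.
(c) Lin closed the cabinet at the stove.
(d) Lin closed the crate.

(a) Not entailed — 'was repairing' is progressive on an accomplishment; it does not entail the completed 'repaired'.
(b) Entailed — the original entails any weakening of itself; this just drops 'at the stove'.
(c) Entailed — every conjunct here is already in the original closing event.
(d) Not entailed — Lin closed the cabinet, not the crate; the crate belongs to the repairing event.

(b), (c)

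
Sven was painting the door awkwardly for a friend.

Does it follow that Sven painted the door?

'was painting' is progressive; for an accomplishment like 'paint the door', it doesn't entail completion.

no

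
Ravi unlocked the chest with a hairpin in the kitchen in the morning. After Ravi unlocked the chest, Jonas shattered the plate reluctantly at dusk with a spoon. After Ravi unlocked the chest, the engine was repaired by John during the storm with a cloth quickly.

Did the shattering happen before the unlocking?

no

The narrative orders the unlocking before the shattering.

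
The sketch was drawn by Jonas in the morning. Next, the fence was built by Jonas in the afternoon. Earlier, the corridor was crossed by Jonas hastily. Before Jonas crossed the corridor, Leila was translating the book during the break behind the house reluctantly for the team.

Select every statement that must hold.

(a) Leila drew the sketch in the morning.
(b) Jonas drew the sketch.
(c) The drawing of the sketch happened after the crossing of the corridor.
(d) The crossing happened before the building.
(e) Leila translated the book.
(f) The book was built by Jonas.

(b), (d)

(a) Not entailed — the passage has Jonas drawing the sketch, not Leila.
(b) Entailed — this follows by dropping conjuncts from the drawing event's description.
(c) Not entailed — the narrative doesn't order the crossing relative to the drawing.
(d) Entailed — the narrative places the crossing before the building.
(e) Not entailed — 'was translating' is progressive on an accomplishment; it does not entail the completed 'translated'.
(f) Not entailed — Jonas built the fence, not the book; the book belongs to the translating event.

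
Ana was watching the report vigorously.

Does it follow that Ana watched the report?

'watch' is atelic; if Ana was watching the report, then Ana watched the report (for some time).

yes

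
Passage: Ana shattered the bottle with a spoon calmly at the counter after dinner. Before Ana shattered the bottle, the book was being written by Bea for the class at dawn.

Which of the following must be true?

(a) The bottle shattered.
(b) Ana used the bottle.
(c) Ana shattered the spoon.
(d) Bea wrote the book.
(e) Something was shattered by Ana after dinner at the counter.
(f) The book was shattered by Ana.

(a), (e)

(a) Entailed — 'Ana shattered the bottle' is causative; it entails the inchoative 'the bottle shattered'.
(b) Not entailed — the bottle is the patient, not an instrument — Ana used a spoon.
(c) Not entailed — the spoon is the instrument, not what was shattered.
(d) Not entailed — 'was writing' is progressive on an accomplishment; it does not entail the completed 'wrote'.
(e) Entailed — the original entails any weakening of itself; this just drops 'with a spoon', 'calmly' and generalizes the patient.
(f) Not entailed — Ana shattered the bottle, not the book; the book belongs to the writing event.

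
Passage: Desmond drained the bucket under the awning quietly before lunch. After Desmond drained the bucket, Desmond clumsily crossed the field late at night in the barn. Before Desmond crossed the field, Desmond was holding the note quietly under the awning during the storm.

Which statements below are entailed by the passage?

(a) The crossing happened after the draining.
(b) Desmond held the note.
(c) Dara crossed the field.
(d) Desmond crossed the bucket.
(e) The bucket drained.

(a) Entailed — the narrative places the draining before the crossing.
(b) Entailed — 'hold' is an activity; 'was holding' entails that some holding happened, so 'held' holds.
(c) Not entailed — the passage has Desmond crossing the field, not Dara.
(d) Not entailed — Desmond crossed the field, not the bucket; the bucket belongs to the draining event.
(e) Entailed — 'Desmond drained the bucket' is causative; it entails the inchoative 'the bucket drained'.

(a), (b), (e)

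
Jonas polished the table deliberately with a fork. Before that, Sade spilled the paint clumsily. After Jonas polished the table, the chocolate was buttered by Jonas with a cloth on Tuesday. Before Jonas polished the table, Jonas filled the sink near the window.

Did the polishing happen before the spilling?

The narrative orders the spilling before the polishing.

no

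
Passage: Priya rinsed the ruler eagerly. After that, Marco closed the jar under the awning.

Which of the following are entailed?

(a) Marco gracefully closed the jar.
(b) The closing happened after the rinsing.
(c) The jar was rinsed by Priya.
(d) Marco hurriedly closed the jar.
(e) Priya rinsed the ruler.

(b), (e)

(a) Not entailed — 'gracefully' adds information not in the original event.
(b) Entailed — the narrative places the rinsing before the closing.
(c) Not entailed — Priya rinsed the ruler, not the jar; the jar belongs to the closing event.
(d) Not entailed — 'hurriedly' adds information not in the original event.
(e) Entailed — the original entails any weakening of itself; this just drops 'eagerly'.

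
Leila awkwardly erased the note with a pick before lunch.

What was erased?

'the note' marks the patient of the erasing event.

the note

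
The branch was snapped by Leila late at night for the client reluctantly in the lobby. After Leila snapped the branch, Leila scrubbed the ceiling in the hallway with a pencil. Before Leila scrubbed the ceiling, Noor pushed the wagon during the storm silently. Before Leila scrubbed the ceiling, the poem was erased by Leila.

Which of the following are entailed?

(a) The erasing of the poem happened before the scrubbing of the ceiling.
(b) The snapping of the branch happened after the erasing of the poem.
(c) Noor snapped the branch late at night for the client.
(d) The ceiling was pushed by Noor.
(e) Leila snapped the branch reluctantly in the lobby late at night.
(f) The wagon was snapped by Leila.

(a), (e)

(a) Entailed — the narrative places the erasing before the scrubbing.
(b) Not entailed — the narrative doesn't order the erasing relative to the snapping.
(c) Not entailed — the passage has Leila snapping the branch, not Noor.
(d) Not entailed — Noor pushed the wagon, not the ceiling; the ceiling belongs to the scrubbing event.
(e) Entailed — this follows by dropping conjuncts from the snapping event's description.
(f) Not entailed — Leila snapped the branch, not the wagon; the wagon belongs to the pushing event.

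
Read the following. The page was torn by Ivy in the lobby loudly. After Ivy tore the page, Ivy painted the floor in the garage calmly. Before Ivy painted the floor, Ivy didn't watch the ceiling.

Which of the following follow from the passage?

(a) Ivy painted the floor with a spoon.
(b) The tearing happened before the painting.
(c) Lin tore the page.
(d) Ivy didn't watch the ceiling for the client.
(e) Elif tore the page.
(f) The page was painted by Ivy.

(a) Not entailed — 'with a spoon' adds information not in the original event.
(b) Entailed — the narrative places the tearing before the painting.
(c) Not entailed — the passage has Ivy tearing the page, not Lin.
(d) Entailed — under negation, adding a further restriction is entailed: if no such watching event occurred, none occurred for the client either.
(e) Not entailed — the passage has Ivy tearing the page, not Elif.
(f) Not entailed — Ivy painted the floor, not the page; the page belongs to the tearing event.

(b), (d)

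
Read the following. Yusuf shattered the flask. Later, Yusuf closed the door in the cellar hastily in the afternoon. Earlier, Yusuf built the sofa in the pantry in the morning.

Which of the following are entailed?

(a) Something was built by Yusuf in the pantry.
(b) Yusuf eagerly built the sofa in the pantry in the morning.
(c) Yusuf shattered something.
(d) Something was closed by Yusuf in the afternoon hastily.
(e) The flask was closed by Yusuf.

(a), (c), (d)

(a) Entailed — this follows by dropping conjuncts from the building event's description.
(b) Not entailed — 'eagerly' adds information not in the original event.
(c) Entailed — the original entails any weakening of itself; this just generalizes the patient.
(d) Entailed — every conjunct here is already in the original closing event.
(e) Not entailed — Yusuf closed the door, not the flask; the flask belongs to the shattering event.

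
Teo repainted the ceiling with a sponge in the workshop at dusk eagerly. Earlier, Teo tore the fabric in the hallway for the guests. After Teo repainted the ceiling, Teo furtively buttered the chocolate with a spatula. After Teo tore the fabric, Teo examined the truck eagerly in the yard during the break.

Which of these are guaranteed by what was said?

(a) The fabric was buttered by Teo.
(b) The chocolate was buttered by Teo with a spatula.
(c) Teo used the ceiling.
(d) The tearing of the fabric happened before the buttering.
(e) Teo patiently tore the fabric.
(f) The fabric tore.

(a) Not entailed — Teo buttered the chocolate, not the fabric; the fabric belongs to the tearing event.
(b) Entailed — every conjunct here is already in the original buttering event.
(c) Not entailed — the ceiling is the patient, not an instrument — Teo used a sponge.
(d) Entailed — the narrative places the tearing before the buttering.
(e) Not entailed — 'patiently' adds information not in the original event.
(f) Entailed — 'Teo tore the fabric' is causative; it entails the inchoative 'the fabric tore'.

(b), (d), (f)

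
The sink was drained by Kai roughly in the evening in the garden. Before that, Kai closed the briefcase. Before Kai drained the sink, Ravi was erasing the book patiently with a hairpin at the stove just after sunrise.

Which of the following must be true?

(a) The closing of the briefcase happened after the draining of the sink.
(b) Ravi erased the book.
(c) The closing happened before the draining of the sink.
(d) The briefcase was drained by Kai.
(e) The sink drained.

(c), (e)

(a) Not entailed — the narrative places the closing before the draining, not after.
(b) Not entailed — 'was erasing' is progressive on an accomplishment; it does not entail the completed 'erased'.
(c) Entailed — the narrative places the closing before the draining.
(d) Not entailed — Kai drained the sink, not the briefcase; the briefcase belongs to the closing event.
(e) Entailed — 'Kai drained the sink' is causative; it entails the inchoative 'the sink drained'.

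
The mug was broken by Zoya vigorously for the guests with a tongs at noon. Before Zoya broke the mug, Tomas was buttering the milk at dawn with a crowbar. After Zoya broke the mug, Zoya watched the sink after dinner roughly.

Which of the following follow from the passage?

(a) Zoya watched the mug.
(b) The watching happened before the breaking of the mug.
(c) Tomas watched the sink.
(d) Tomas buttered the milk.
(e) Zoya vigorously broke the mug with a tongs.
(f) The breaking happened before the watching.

(a) Not entailed — Zoya watched the sink, not the mug; the mug belongs to the breaking event.
(b) Not entailed — the narrative places the breaking before the watching, not after.
(c) Not entailed — the passage has Zoya watching the sink, not Tomas.
(d) Not entailed — 'was buttering' is progressive on an accomplishment; it does not entail the completed 'buttered'.
(e) Entailed — every conjunct here is already in the original breaking event.
(f) Entailed — the narrative places the breaking before the watching.

(e), (f)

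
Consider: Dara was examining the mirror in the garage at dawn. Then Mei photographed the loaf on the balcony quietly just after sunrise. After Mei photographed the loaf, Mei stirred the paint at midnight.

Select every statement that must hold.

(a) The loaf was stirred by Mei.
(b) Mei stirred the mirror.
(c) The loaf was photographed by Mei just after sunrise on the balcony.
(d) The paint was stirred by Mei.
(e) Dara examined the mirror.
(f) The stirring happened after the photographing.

(c), (d), (e), (f)

(a) Not entailed — Mei stirred the paint, not the loaf; the loaf belongs to the photographing event.
(b) Not entailed — Mei stirred the paint, not the mirror; the mirror belongs to the examining event.
(c) Entailed — every conjunct here is already in the original photographing event.
(d) Entailed — this follows by dropping conjuncts from the stirring event's description.
(e) Entailed — 'examine' is an activity; 'was examining' entails that some examining happened, so 'examined' holds.
(f) Entailed — the narrative places the photographing before the stirring.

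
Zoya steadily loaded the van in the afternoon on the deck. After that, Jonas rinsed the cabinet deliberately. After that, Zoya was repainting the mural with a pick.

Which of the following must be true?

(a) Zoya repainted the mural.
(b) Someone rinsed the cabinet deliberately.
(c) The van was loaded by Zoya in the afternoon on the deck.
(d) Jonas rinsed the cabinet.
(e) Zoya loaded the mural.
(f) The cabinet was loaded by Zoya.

(b), (c), (d)

(a) Not entailed — 'was repainting' is progressive on an accomplishment; it does not entail the completed 'repainted'.
(b) Entailed — the original entails any weakening of itself; this just generalizes the agent.
(c) Entailed — the original entails any weakening of itself; this just drops 'steadily'.
(d) Entailed — dropping 'deliberately' leaves a sub-description the original still satisfies.
(e) Not entailed — Zoya loaded the van, not the mural; the mural belongs to the repainting event.
(f) Not entailed — Zoya loaded the van, not the cabinet; the cabinet belongs to the rinsing event.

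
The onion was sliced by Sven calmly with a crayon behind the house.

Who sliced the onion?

Sven

'Sven' marks the agent of the slicing event.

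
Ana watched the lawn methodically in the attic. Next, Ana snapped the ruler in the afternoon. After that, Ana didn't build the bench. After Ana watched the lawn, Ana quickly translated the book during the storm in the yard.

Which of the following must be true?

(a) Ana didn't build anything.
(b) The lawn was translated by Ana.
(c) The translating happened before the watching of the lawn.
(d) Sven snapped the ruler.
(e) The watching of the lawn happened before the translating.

(e)

(a) Not entailed — the original only denies this specific event; Ana may have built something else.
(b) Not entailed — Ana translated the book, not the lawn; the lawn belongs to the watching event.
(c) Not entailed — the narrative places the watching before the translating, not after.
(d) Not entailed — the passage has Ana snapping the ruler, not Sven.
(e) Entailed — the narrative places the watching before the translating.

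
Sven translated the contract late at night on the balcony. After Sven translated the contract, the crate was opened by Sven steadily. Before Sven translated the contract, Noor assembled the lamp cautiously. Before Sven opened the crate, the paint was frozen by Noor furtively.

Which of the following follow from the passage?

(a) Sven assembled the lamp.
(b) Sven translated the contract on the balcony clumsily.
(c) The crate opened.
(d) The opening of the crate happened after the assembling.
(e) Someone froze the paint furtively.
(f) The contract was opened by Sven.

(a) Not entailed — the passage has Noor assembling the lamp, not Sven.
(b) Not entailed — 'clumsily' adds information not in the original event.
(c) Entailed — 'Sven opened the crate' is causative; it entails the inchoative 'the crate opened'.
(d) Entailed — the narrative places the assembling before the opening.
(e) Entailed — every conjunct here is already in the original freezing event.
(f) Not entailed — Sven opened the crate, not the contract; the contract belongs to the translating event.

(c), (d), (e)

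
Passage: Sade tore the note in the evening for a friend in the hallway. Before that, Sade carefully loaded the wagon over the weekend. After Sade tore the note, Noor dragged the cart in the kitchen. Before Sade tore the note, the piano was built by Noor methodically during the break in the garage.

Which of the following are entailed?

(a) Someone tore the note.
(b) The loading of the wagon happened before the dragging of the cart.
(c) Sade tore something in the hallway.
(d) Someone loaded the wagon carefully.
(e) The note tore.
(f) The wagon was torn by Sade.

(a) Entailed — dropping 'for a friend', 'in the evening', 'in the hallway' and generalizing the agent leaves a sub-description the original still satisfies.
(b) Entailed — the narrative places the loading before the dragging.
(c) Entailed — dropping 'for a friend', 'in the evening' and generalizing the patient leaves a sub-description the original still satisfies.
(d) Entailed — every conjunct here is already in the original loading event.
(e) Entailed — 'Sade tore the note' is causative; it entails the inchoative 'the note tore'.
(f) Not entailed — Sade tore the note, not the wagon; the wagon belongs to the loading event.

(a), (b), (c), (d), (e)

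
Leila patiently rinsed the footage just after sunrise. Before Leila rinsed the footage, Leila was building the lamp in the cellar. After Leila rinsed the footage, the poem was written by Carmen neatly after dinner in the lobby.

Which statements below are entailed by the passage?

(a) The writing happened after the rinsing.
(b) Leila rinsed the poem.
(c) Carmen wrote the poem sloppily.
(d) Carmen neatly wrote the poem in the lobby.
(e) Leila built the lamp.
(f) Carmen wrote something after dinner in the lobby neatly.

(a) Entailed — the narrative places the rinsing before the writing.
(b) Not entailed — Leila rinsed the footage, not the poem; the poem belongs to the writing event.
(c) Not entailed — 'sloppily' adds a manner not in (and inconsistent with) the original.
(d) Entailed — dropping 'after dinner' leaves a sub-description the original still satisfies.
(e) Not entailed — 'was building' is progressive on an accomplishment; it does not entail the completed 'built'.
(f) Entailed — the original entails any weakening of itself; this just generalizes the patient.

(a), (d), (f)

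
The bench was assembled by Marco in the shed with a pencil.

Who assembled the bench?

Marco

'Marco' marks the agent of the assembling event.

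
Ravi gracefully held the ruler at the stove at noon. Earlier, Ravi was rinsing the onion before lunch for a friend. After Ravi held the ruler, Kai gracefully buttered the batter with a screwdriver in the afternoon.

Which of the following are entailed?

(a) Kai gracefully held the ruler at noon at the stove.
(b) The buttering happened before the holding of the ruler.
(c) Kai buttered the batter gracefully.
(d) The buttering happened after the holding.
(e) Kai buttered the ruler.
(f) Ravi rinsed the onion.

(c), (d), (f)

(a) Not entailed — the passage has Ravi holding the ruler, not Kai.
(b) Not entailed — the narrative places the holding before the buttering, not after.
(c) Entailed — this follows by dropping conjuncts from the buttering event's description.
(d) Entailed — the narrative places the holding before the buttering.
(e) Not entailed — Kai buttered the batter, not the ruler; the ruler belongs to the holding event.
(f) Entailed — 'rinse' is an activity; 'was rinsing' entails that some rinsing happened, so 'rinsed' holds.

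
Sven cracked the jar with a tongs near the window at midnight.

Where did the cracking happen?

'near the window' marks the location of the cracking event.

near the window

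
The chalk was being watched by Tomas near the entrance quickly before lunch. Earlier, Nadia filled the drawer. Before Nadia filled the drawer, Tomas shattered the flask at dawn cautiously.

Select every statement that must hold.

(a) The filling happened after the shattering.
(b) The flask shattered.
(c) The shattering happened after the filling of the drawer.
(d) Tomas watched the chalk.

(a) Entailed — the narrative places the shattering before the filling.
(b) Entailed — 'Tomas shattered the flask' is causative; it entails the inchoative 'the flask shattered'.
(c) Not entailed — the narrative places the shattering before the filling, not after.
(d) Entailed — 'watch' is an activity; 'was watching' entails that some watching happened, so 'watched' holds.

(a), (b), (d)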